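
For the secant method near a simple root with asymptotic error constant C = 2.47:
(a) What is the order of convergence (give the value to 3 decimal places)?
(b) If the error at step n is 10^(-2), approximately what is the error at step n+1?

(a) Secant method has superlinear convergence with order φ = (1+√5)/2 ≈ 1.618.
    This means |e_{n+1}| ≈ C|e_n|^1.618.

(b) With |e_n| = 10^(-2) and C = 2.47:
    |e_{n+1}| ≈ 2.47 × (10^(-2))^1.618 = 2.47 × 10^(-3.24)

(a) ≈ 1.618 (golden ratio); (b) |e_{n+1}| ≈ 1.434e-03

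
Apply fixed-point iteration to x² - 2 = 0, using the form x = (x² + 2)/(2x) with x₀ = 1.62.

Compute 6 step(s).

Equation: x² - 2 = 0
Fixed-point form: x = (x² + 2)/(2x)
x₀ = 1.62

x_1 = g(1.620000) = 1.427284
x_2 = g(1.427284) = 1.414273
x_3 = g(1.414273) = 1.414214
x_4 = g(1.414214) = 1.414214
x_5 = g(1.414214) = 1.414214
x_6 = g(1.414214) = 1.414214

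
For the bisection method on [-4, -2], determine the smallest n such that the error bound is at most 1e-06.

We need (b-a)/2^n ≤ 1e-06
(-2 - (-4))/2^n ≤ 1e-06
2/2^n ≤ 1e-06
2^n ≥ 2000000
n ≥ log₂(2000000) = 20.93
n ≥ 21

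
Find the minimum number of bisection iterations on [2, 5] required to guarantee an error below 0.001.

We need (b-a)/2^n ≤ 0.001
(5 - 2)/2^n ≤ 0.001
3/2^n ≤ 0.001
2^n ≥ 3000
n ≥ log₂(3000) = 11.55
n ≥ 12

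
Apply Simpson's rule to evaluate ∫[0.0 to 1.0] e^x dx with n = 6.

f(x) = e^x
a = 0.0, b = 1.0, n = 6
h = (b - a)/n = 0.166667

Simpson's rule: (h/3)[f(x₀) + 4f(x₁) + 2f(x₂) + ... + f(xₙ)]

x_0 = 0.0000, f(x_0) = 1.000000, coefficient = 1
x_1 = 0.1667, f(x_1) = 1.181360, coefficient = 4
x_2 = 0.3333, f(x_2) = 1.395612, coefficient = 2
x_3 = 0.5000, f(x_3) = 1.648721, coefficient = 4
x_4 = 0.6667, f(x_4) = 1.947734, coefficient = 2
x_5 = 0.8333, f(x_5) = 2.300976, coefficient = 4
x_6 = 1.0000, f(x_6) = 2.718282, coefficient = 1

I ≈ (0.166667/3) × 30.929205 = 1.718289
Exact value: 1.718282
Error: 0.000007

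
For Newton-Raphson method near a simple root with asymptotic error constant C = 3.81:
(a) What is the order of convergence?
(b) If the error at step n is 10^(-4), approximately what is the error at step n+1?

(a) Newton-Raphson has quadratic (order 2) convergence near simple roots.
    This means |e_{n+1}| ≈ C|e_n|².

(b) With |e_n| = 10^(-4) and C = 3.81:
    |e_{n+1}| ≈ 3.81 × (10^(-4))² = 3.81 × 10^(-8)

(a) 2 (quadratic); (b) |e_{n+1}| ≈ 3.810e-08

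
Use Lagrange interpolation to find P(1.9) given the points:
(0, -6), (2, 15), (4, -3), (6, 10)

Lagrange interpolation formula:
P(x) = Σ yᵢ × Lᵢ(x)
where Lᵢ(x) = Π_{j≠i} (x - xⱼ)/(xᵢ - xⱼ)

L_0(1.9) = (1.9 - 2)/(0 - 2) × (1.9 - 4)/(0 - 4) × (1.9 - 6)/(0 - 6) = 0.017938
L_1(1.9) = (1.9 - 0)/(2 - 0) × (1.9 - 4)/(2 - 4) × (1.9 - 6)/(2 - 6) = 1.022437
L_2(1.9) = (1.9 - 0)/(4 - 0) × (1.9 - 2)/(4 - 2) × (1.9 - 6)/(4 - 6) = -0.048688
L_3(1.9) = (1.9 - 0)/(6 - 0) × (1.9 - 2)/(6 - 2) × (1.9 - 4)/(6 - 4) = 0.008313

P(1.9) = (-6)×L_0(1.9) + 15×L_1(1.9) + (-3)×L_2(1.9) + 10×L_3(1.9)
P(1.9) = 15.458125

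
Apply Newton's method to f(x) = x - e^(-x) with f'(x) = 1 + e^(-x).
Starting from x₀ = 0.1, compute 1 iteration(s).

f(x) = x - e^(-x)
f'(x) = 1 + e^(-x)
x₀ = 0.1

Newton-Raphson formula: x_{n+1} = x_n - f(x_n)/f'(x_n)

Iteration 1:
  f(0.100000) = -0.804837
  f'(0.100000) = 1.904837
  x_1 = 0.100000 - (-0.804837)/1.904837 = 0.522523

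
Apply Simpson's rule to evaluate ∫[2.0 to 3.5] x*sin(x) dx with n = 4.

f(x) = x*sin(x)
a = 2.0, b = 3.5, n = 4
h = (b - a)/n = 0.375000

Simpson's rule: (h/3)[f(x₀) + 4f(x₁) + 2f(x₂) + ... + f(xₙ)]

x_0 = 2.0000, f(x_0) = 1.818595, coefficient = 1
x_1 = 2.3750, f(x_1) = 1.647502, coefficient = 4
x_2 = 2.7500, f(x_2) = 1.049568, coefficient = 2
x_3 = 3.1250, f(x_3) = 0.051850, coefficient = 4
x_4 = 3.5000, f(x_4) = -1.227741, coefficient = 1

I ≈ (0.375000/3) × 9.487395 = 1.185924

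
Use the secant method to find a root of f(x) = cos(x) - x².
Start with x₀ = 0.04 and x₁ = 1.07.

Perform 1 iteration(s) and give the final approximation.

f(x) = cos(x) - x²
x₀ = 0.04, x₁ = 1.07

Secant formula: x_{n+1} = x_n - f(x_n)(x_n - x_{n-1})/(f(x_n) - f(x_{n-1}))

Iteration 1:
  f(0.040000) = 0.997600
  f(1.070000) = -0.664776
  x_2 = 1.070000 - (-0.664776)×(1.070000 - 0.040000)/(-0.664776 - 0.997600)
       = 0.658108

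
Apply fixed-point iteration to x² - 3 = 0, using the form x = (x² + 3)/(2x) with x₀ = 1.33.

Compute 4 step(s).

Equation: x² - 3 = 0
Fixed-point form: x = (x² + 3)/(2x)
x₀ = 1.33

x_1 = g(1.330000) = 1.792820
x_2 = g(1.792820) = 1.733081
x_3 = g(1.733081) = 1.732051
x_4 = g(1.732051) = 1.732051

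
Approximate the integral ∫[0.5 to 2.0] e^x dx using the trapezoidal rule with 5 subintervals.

f(x) = e^x
a = 0.5, b = 2.0, n = 5
h = (b - a)/n = 0.300000

Trapezoidal rule: (h/2)[f(x₀) + 2f(x₁) + 2f(x₂) + ... + f(xₙ)]

x_0 = 0.5000, f(x_0) = 1.648721, coefficient = 1
x_1 = 0.8000, f(x_1) = 2.225541, coefficient = 2
x_2 = 1.1000, f(x_2) = 3.004166, coefficient = 2
x_3 = 1.4000, f(x_3) = 4.055200, coefficient = 2
x_4 = 1.7000, f(x_4) = 5.473947, coefficient = 2
x_5 = 2.0000, f(x_5) = 7.389056, coefficient = 1

I ≈ (0.300000/2) × 38.555486 = 5.783323
Exact value: 5.740335
Error: 0.042988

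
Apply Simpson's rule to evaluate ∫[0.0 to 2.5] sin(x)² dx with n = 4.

f(x) = sin(x)²
a = 0.0, b = 2.5, n = 4
h = (b - a)/n = 0.625000

Simpson's rule: (h/3)[f(x₀) + 4f(x₁) + 2f(x₂) + ... + f(xₙ)]

x_0 = 0.0000, f(x_0) = 0.000000, coefficient = 1
x_1 = 0.6250, f(x_1) = 0.342339, coefficient = 4
x_2 = 1.2500, f(x_2) = 0.900572, coefficient = 2
x_3 = 1.8750, f(x_3) = 0.910280, coefficient = 4
x_4 = 2.5000, f(x_4) = 0.358169, coefficient = 1

I ≈ (0.625000/3) × 7.169787 = 1.493706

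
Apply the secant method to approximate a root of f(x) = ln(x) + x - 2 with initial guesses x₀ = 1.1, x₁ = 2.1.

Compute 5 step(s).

f(x) = ln(x) + x - 2
x₀ = 1.1, x₁ = 2.1

Secant formula: x_{n+1} = x_n - f(x_n)(x_n - x_{n-1})/(f(x_n) - f(x_{n-1}))

Iteration 1:
  f(1.100000) = -0.804690
  f(2.100000) = 0.841937
  x_2 = 2.100000 - 0.841937×(2.100000 - 1.100000)/(0.841937 - (-0.804690))
       = 1.588690
Iteration 2:
  f(2.100000) = 0.841937
  f(1.588690) = 0.051599
  x_3 = 1.588690 - 0.051599×(1.588690 - 2.100000)/(0.051599 - 0.841937)
       = 1.555307
Iteration 3:
  f(1.588690) = 0.051599
  f(1.555307) = -0.003019
  x_4 = 1.555307 - (-0.003019)×(1.555307 - 1.588690)/(-0.003019 - 0.051599)
       = 1.557153
Iteration 4:
  f(1.555307) = -0.003019
  f(1.557153) = 0.000012
  x_5 = 1.557153 - 0.000012×(1.557153 - 1.555307)/(0.000012 - (-0.003019))
       = 1.557146
Iteration 5:
  f(1.557153) = 0.000012
  f(1.557146) = 0.000000
  x_6 = 1.557146 - 0.000000×(1.557146 - 1.557153)/(0.000000 - 0.000012)
       = 1.557146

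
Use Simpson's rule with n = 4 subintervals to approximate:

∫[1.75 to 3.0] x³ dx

f(x) = x³
a = 1.75, b = 3.0, n = 4
h = (b - a)/n = 0.312500

Simpson's rule: (h/3)[f(x₀) + 4f(x₁) + 2f(x₂) + ... + f(xₙ)]

x_0 = 1.7500, f(x_0) = 5.359375, coefficient = 1
x_1 = 2.0625, f(x_1) = 8.773682, coefficient = 4
x_2 = 2.3750, f(x_2) = 13.396484, coefficient = 2
x_3 = 2.6875, f(x_3) = 19.410889, coefficient = 4
x_4 = 3.0000, f(x_4) = 27.000000, coefficient = 1

I ≈ (0.312500/3) × 171.890625 = 17.905273
Exact value: 17.905273
Error: 0.000000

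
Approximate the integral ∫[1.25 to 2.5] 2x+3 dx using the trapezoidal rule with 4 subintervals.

f(x) = 2x+3
a = 1.25, b = 2.5, n = 4
h = (b - a)/n = 0.312500

Trapezoidal rule: (h/2)[f(x₀) + 2f(x₁) + 2f(x₂) + ... + f(xₙ)]

x_0 = 1.2500, f(x_0) = 5.500000, coefficient = 1
x_1 = 1.5625, f(x_1) = 6.125000, coefficient = 2
x_2 = 1.8750, f(x_2) = 6.750000, coefficient = 2
x_3 = 2.1875, f(x_3) = 7.375000, coefficient = 2
x_4 = 2.5000, f(x_4) = 8.000000, coefficient = 1

I ≈ (0.312500/2) × 54.000000 = 8.437500
Exact value: 8.437500
Error: 0.000000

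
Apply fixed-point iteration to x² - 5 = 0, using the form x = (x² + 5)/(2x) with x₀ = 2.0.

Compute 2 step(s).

Equation: x² - 5 = 0
Fixed-point form: x = (x² + 5)/(2x)
x₀ = 2.0

x_1 = g(2.000000) = 2.250000
x_2 = g(2.250000) = 2.236111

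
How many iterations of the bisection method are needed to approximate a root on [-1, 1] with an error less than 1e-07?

We need (b-a)/2^n ≤ 1e-07
(1 - (-1))/2^n ≤ 1e-07
2/2^n ≤ 1e-07
2^n ≥ 20000000
n ≥ log₂(20000000) = 24.25
n ≥ 25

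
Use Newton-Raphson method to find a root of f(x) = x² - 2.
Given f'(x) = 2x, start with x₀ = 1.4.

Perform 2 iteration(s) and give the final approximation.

f(x) = x² - 2
f'(x) = 2x
x₀ = 1.4

Newton-Raphson formula: x_{n+1} = x_n - f(x_n)/f'(x_n)

Iteration 1:
  f(1.400000) = -0.040000
  f'(1.400000) = 2.800000
  x_1 = 1.400000 - (-0.040000)/2.800000 = 1.414286
Iteration 2:
  f(1.414286) = 0.000204
  f'(1.414286) = 2.828571
  x_2 = 1.414286 - 0.000204/2.828571 = 1.414214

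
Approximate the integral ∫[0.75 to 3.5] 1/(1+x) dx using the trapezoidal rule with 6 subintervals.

f(x) = 1/(1+x)
a = 0.75, b = 3.5, n = 6
h = (b - a)/n = 0.458333

Trapezoidal rule: (h/2)[f(x₀) + 2f(x₁) + 2f(x₂) + ... + f(xₙ)]

x_0 = 0.7500, f(x_0) = 0.571429, coefficient = 1
x_1 = 1.2083, f(x_1) = 0.452830, coefficient = 2
x_2 = 1.6667, f(x_2) = 0.375000, coefficient = 2
x_3 = 2.1250, f(x_3) = 0.320000, coefficient = 2
x_4 = 2.5833, f(x_4) = 0.279070, coefficient = 2
x_5 = 3.0417, f(x_5) = 0.247423, coefficient = 2
x_6 = 3.5000, f(x_6) = 0.222222, coefficient = 1

I ≈ (0.458333/2) × 4.142296 = 0.949276
Exact value: 0.944462
Error: 0.004815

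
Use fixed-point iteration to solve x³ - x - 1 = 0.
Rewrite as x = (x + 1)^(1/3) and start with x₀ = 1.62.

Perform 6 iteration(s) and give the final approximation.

Equation: x³ - x - 1 = 0
Fixed-point form: x = (x + 1)^(1/3)
x₀ = 1.62

x_1 = g(1.620000) = 1.378586
x_2 = g(1.378586) = 1.334872
x_3 = g(1.334872) = 1.326644
x_4 = g(1.326644) = 1.325084
x_5 = g(1.325084) = 1.324787
x_6 = g(1.324787) = 1.324731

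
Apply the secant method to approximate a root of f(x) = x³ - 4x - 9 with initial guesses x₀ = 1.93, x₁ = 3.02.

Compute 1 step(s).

f(x) = x³ - 4x - 9
x₀ = 1.93, x₁ = 3.02

Secant formula: x_{n+1} = x_n - f(x_n)(x_n - x_{n-1})/(f(x_n) - f(x_{n-1}))

Iteration 1:
  f(1.930000) = -9.530943
  f(3.020000) = 6.463608
  x_2 = 3.020000 - 6.463608×(3.020000 - 1.930000)/(6.463608 - (-9.530943))
       = 2.579517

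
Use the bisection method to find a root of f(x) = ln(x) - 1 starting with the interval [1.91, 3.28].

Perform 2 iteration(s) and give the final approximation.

f(x) = ln(x) - 1
Initial interval: [1.91, 3.28]

Iteration 1:
  c_1 = (1.910000 + 3.280000)/2 = 2.595000
  f(c_1) = f(2.595000) = -0.046413
  f(a) × f(c) ≥ 0, new interval: [2.595000, 3.280000]
Iteration 2:
  c_2 = (2.595000 + 3.280000)/2 = 2.937500
  f(c_2) = f(2.937500) = 0.077559
  f(a) × f(c) < 0, new interval: [2.595000, 2.937500]

After 2 iteration(s), the approximation is c_2 = 2.937500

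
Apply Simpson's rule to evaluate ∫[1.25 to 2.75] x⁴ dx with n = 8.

f(x) = x⁴
a = 1.25, b = 2.75, n = 8
h = (b - a)/n = 0.187500

Simpson's rule: (h/3)[f(x₀) + 4f(x₁) + 2f(x₂) + ... + f(xₙ)]

x_0 = 1.2500, f(x_0) = 2.441406, coefficient = 1
x_1 = 1.4375, f(x_1) = 4.270035, coefficient = 4
x_2 = 1.6250, f(x_2) = 6.972900, coefficient = 2
x_3 = 1.8125, f(x_3) = 10.792252, coefficient = 4
x_4 = 2.0000, f(x_4) = 16.000000, coefficient = 2
x_5 = 2.1875, f(x_5) = 22.897720, coefficient = 4
x_6 = 2.3750, f(x_6) = 31.816650, coefficient = 2
x_7 = 2.5625, f(x_7) = 43.117691, coefficient = 4
x_8 = 2.7500, f(x_8) = 57.191406, coefficient = 1

I ≈ (0.187500/3) × 493.522705 = 30.845169
Exact value: 30.844922
Error: 0.000247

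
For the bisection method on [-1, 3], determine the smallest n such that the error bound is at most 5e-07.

We need (b-a)/2^n ≤ 5e-07
(3 - (-1))/2^n ≤ 5e-07
4/2^n ≤ 5e-07
2^n ≥ 8000000
n ≥ log₂(8000000) = 22.93
n ≥ 23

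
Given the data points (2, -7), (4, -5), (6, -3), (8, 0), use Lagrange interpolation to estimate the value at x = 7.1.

Lagrange interpolation formula:
P(x) = Σ yᵢ × Lᵢ(x)
where Lᵢ(x) = Π_{j≠i} (x - xⱼ)/(xᵢ - xⱼ)

L_0(7.1) = (7.1 - 4)/(2 - 4) × (7.1 - 6)/(2 - 6) × (7.1 - 8)/(2 - 8) = 0.063937
L_1(7.1) = (7.1 - 2)/(4 - 2) × (7.1 - 6)/(4 - 6) × (7.1 - 8)/(4 - 8) = -0.315562
L_2(7.1) = (7.1 - 2)/(6 - 2) × (7.1 - 4)/(6 - 4) × (7.1 - 8)/(6 - 8) = 0.889313
L_3(7.1) = (7.1 - 2)/(8 - 2) × (7.1 - 4)/(8 - 4) × (7.1 - 6)/(8 - 6) = 0.362312

P(7.1) = (-7)×L_0(7.1) + (-5)×L_1(7.1) + (-3)×L_2(7.1) + 0×L_3(7.1)
P(7.1) = -1.537688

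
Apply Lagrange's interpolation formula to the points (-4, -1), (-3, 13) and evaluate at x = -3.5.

Lagrange interpolation formula:
P(x) = Σ yᵢ × Lᵢ(x)
where Lᵢ(x) = Π_{j≠i} (x - xⱼ)/(xᵢ - xⱼ)

L_0(-3.5) = (-3.5 - (-3))/(-4 - (-3)) = 0.500000
L_1(-3.5) = (-3.5 - (-4))/(-3 - (-4)) = 0.500000

P(-3.5) = (-1)×L_0(-3.5) + 13×L_1(-3.5)
P(-3.5) = 6.000000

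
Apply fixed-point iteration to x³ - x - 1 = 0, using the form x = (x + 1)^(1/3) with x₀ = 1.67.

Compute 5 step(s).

Equation: x³ - x - 1 = 0
Fixed-point form: x = (x + 1)^(1/3)
x₀ = 1.67

x_1 = g(1.670000) = 1.387300
x_2 = g(1.387300) = 1.336500
x_3 = g(1.336500) = 1.326952
x_4 = g(1.326952) = 1.325142
x_5 = g(1.325142) = 1.324799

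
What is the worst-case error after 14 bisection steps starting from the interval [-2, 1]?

Bisection error bound: |error| ≤ (b-a)/2^n
|error| ≤ (1 - (-2))/2^14 = 3/2^14
|error| ≤ 0.0001831055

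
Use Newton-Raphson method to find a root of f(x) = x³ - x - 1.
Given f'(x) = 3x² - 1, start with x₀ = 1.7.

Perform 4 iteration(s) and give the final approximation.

f(x) = x³ - x - 1
f'(x) = 3x² - 1
x₀ = 1.7

Newton-Raphson formula: x_{n+1} = x_n - f(x_n)/f'(x_n)

Iteration 1:
  f(1.700000) = 2.213000
  f'(1.700000) = 7.670000
  x_1 = 1.700000 - 2.213000/7.670000 = 1.411473
Iteration 2:
  f(1.411473) = 0.400544
  f'(1.411473) = 4.976770
  x_2 = 1.411473 - 0.400544/4.976770 = 1.330991
Iteration 3:
  f(1.330991) = 0.026907
  f'(1.330991) = 4.314608
  x_3 = 1.330991 - 0.026907/4.314608 = 1.324754
Iteration 4:
  f(1.324754) = 0.000155
  f'(1.324754) = 4.264922
  x_4 = 1.324754 - 0.000155/4.264922 = 1.324718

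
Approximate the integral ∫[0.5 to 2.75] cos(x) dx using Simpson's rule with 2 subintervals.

f(x) = cos(x)
a = 0.5, b = 2.75, n = 2
h = (b - a)/n = 1.125000

Simpson's rule: (h/3)[f(x₀) + 4f(x₁) + 2f(x₂) + ... + f(xₙ)]

x_0 = 0.5000, f(x_0) = 0.877583, coefficient = 1
x_1 = 1.6250, f(x_1) = -0.054177, coefficient = 4
x_2 = 2.7500, f(x_2) = -0.924302, coefficient = 1

I ≈ (1.125000/3) × -0.263428 = -0.098786
Exact value: -0.097765
Error: 0.001021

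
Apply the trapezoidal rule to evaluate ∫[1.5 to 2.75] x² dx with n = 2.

f(x) = x²
a = 1.5, b = 2.75, n = 2
h = (b - a)/n = 0.625000

Trapezoidal rule: (h/2)[f(x₀) + 2f(x₁) + 2f(x₂) + ... + f(xₙ)]

x_0 = 1.5000, f(x_0) = 2.250000, coefficient = 1
x_1 = 2.1250, f(x_1) = 4.515625, coefficient = 2
x_2 = 2.7500, f(x_2) = 7.562500, coefficient = 1

I ≈ (0.625000/2) × 18.843750 = 5.888672
Exact value: 5.807292
Error: 0.081380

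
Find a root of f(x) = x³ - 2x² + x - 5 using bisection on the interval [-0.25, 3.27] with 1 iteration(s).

f(x) = x³ - 2x² + x - 5
Initial interval: [-0.25, 3.27]

Iteration 1:
  c_1 = (-0.250000 + 3.270000)/2 = 1.510000
  f(c_1) = f(1.510000) = -4.607249
  f(a) × f(c) ≥ 0, new interval: [1.510000, 3.270000]

After 1 iteration(s), the approximation is c_1 = 1.510000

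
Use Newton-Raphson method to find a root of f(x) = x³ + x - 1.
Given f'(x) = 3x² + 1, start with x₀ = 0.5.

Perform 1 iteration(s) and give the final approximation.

f(x) = x³ + x - 1
f'(x) = 3x² + 1
x₀ = 0.5

Newton-Raphson formula: x_{n+1} = x_n - f(x_n)/f'(x_n)

Iteration 1:
  f(0.500000) = -0.375000
  f'(0.500000) = 1.750000
  x_1 = 0.500000 - (-0.375000)/1.750000 = 0.714286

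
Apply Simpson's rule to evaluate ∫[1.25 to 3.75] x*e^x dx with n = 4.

f(x) = x*e^x
a = 1.25, b = 3.75, n = 4
h = (b - a)/n = 0.625000

Simpson's rule: (h/3)[f(x₀) + 4f(x₁) + 2f(x₂) + ... + f(xₙ)]

x_0 = 1.2500, f(x_0) = 4.362929, coefficient = 1
x_1 = 1.8750, f(x_1) = 12.226536, coefficient = 4
x_2 = 2.5000, f(x_2) = 30.456235, coefficient = 2
x_3 = 3.1250, f(x_3) = 71.124672, coefficient = 4
x_4 = 3.7500, f(x_4) = 159.454058, coefficient = 1

I ≈ (0.625000/3) × 558.134288 = 116.277977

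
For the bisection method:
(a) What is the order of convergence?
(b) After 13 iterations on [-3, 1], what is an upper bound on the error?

(a) Bisection has linear (order 1) convergence; the error is halved each step.

(b) Error bound = (b-a)/2^n = (1 - (-3))/2^{13}
    = 4/2^{13}

(a) 1 (linear); (b) error ≤ 4.88e-04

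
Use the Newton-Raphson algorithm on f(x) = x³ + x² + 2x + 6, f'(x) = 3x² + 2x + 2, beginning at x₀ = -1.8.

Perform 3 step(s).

f(x) = x³ + x² + 2x + 6
f'(x) = 3x² + 2x + 2
x₀ = -1.8

Newton-Raphson formula: x_{n+1} = x_n - f(x_n)/f'(x_n)

Iteration 1:
  f(-1.800000) = -0.192000
  f'(-1.800000) = 8.120000
  x_1 = -1.800000 - (-0.192000)/8.120000 = -1.776355
Iteration 2:
  f(-1.776355) = -0.002447
  f'(-1.776355) = 7.913598
  x_2 = -1.776355 - (-0.002447)/7.913598 = -1.776045
Iteration 3:
  f(-1.776045) = 0.000000
  f'(-1.776045) = 7.910922
  x_3 = -1.776045 - 0.000000/7.910922 = -1.776045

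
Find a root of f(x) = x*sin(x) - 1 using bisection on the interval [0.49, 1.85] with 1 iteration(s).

f(x) = x*sin(x) - 1
Initial interval: [0.49, 1.85]

Iteration 1:
  c_1 = (0.490000 + 1.850000)/2 = 1.170000
  f(c_1) = f(1.170000) = 0.077278
  f(a) × f(c) < 0, new interval: [0.490000, 1.170000]

After 1 iteration(s), the approximation is c_1 = 1.170000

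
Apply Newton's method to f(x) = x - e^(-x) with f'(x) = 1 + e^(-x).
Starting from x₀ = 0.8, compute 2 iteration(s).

f(x) = x - e^(-x)
f'(x) = 1 + e^(-x)
x₀ = 0.8

Newton-Raphson formula: x_{n+1} = x_n - f(x_n)/f'(x_n)

Iteration 1:
  f(0.800000) = 0.350671
  f'(0.800000) = 1.449329
  x_1 = 0.800000 - 0.350671/1.449329 = 0.558046
Iteration 2:
  f(0.558046) = -0.014280
  f'(0.558046) = 1.572326
  x_2 = 0.558046 - (-0.014280)/1.572326 = 0.567128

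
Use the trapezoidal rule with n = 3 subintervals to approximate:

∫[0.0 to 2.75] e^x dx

f(x) = e^x
a = 0.0, b = 2.75, n = 3
h = (b - a)/n = 0.916667

Trapezoidal rule: (h/2)[f(x₀) + 2f(x₁) + 2f(x₂) + ... + f(xₙ)]

x_0 = 0.0000, f(x_0) = 1.000000, coefficient = 1
x_1 = 0.9167, f(x_1) = 2.500940, coefficient = 2
x_2 = 1.8333, f(x_2) = 6.254701, coefficient = 2
x_3 = 2.7500, f(x_3) = 15.642632, coefficient = 1

I ≈ (0.916667/2) × 34.153914 = 15.653877
Exact value: 14.642632
Error: 1.011245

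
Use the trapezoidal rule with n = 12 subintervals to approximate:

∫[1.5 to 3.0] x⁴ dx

f(x) = x⁴
a = 1.5, b = 3.0, n = 12
h = (b - a)/n = 0.125000

Trapezoidal rule: (h/2)[f(x₀) + 2f(x₁) + 2f(x₂) + ... + f(xₙ)]

x_0 = 1.5000, f(x_0) = 5.062500, coefficient = 1
x_1 = 1.6250, f(x_1) = 6.972900, coefficient = 2
x_2 = 1.7500, f(x_2) = 9.378906, coefficient = 2
x_3 = 1.8750, f(x_3) = 12.359619, coefficient = 2
x_4 = 2.0000, f(x_4) = 16.000000, coefficient = 2
x_5 = 2.1250, f(x_5) = 20.390869, coefficient = 2
x_6 = 2.2500, f(x_6) = 25.628906, coefficient = 2
x_7 = 2.3750, f(x_7) = 31.816650, coefficient = 2
x_8 = 2.5000, f(x_8) = 39.062500, coefficient = 2
x_9 = 2.6250, f(x_9) = 47.480713, coefficient = 2
x_10 = 2.7500, f(x_10) = 57.191406, coefficient = 2
x_11 = 2.8750, f(x_11) = 68.320557, coefficient = 2
x_12 = 3.0000, f(x_12) = 81.000000, coefficient = 1

I ≈ (0.125000/2) × 755.268555 = 47.204285
Exact value: 47.081250
Error: 0.123035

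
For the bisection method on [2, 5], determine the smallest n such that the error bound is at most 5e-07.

We need (b-a)/2^n ≤ 5e-07
(5 - 2)/2^n ≤ 5e-07
3/2^n ≤ 5e-07
2^n ≥ 6000000
n ≥ log₂(6000000) = 22.52
n ≥ 23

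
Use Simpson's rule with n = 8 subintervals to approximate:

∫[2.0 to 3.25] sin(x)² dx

f(x) = sin(x)²
a = 2.0, b = 3.25, n = 8
h = (b - a)/n = 0.156250

Simpson's rule: (h/3)[f(x₀) + 4f(x₁) + 2f(x₂) + ... + f(xₙ)]

x_0 = 2.0000, f(x_0) = 0.826822, coefficient = 1
x_1 = 2.1562, f(x_1) = 0.694658, coefficient = 4
x_2 = 2.3125, f(x_2) = 0.543639, coefficient = 2
x_3 = 2.4688, f(x_3) = 0.388393, coefficient = 4
x_4 = 2.6250, f(x_4) = 0.243957, coefficient = 2
x_5 = 2.7812, f(x_5) = 0.124323, coefficient = 4
x_6 = 2.9375, f(x_6) = 0.041079, coefficient = 2
x_7 = 3.0938, f(x_7) = 0.002287, coefficient = 4
x_8 = 3.2500, f(x_8) = 0.011706, coefficient = 1

I ≈ (0.156250/3) × 7.334522 = 0.382006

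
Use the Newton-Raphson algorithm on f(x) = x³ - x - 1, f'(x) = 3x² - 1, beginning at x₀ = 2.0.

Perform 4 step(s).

f(x) = x³ - x - 1
f'(x) = 3x² - 1
x₀ = 2.0

Newton-Raphson formula: x_{n+1} = x_n - f(x_n)/f'(x_n)

Iteration 1:
  f(2.000000) = 5.000000
  f'(2.000000) = 11.000000
  x_1 = 2.000000 - 5.000000/11.000000 = 1.545455
Iteration 2:
  f(1.545455) = 1.145755
  f'(1.545455) = 6.165289
  x_2 = 1.545455 - 1.145755/6.165289 = 1.359615
Iteration 3:
  f(1.359615) = 0.153705
  f'(1.359615) = 4.545658
  x_3 = 1.359615 - 0.153705/4.545658 = 1.325801
Iteration 4:
  f(1.325801) = 0.004625
  f'(1.325801) = 4.273248
  x_4 = 1.325801 - 0.004625/4.273248 = 1.324719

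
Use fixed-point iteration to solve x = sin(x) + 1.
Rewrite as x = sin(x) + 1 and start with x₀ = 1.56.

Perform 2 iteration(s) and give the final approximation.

Equation: x = sin(x) + 1
Fixed-point form: x = sin(x) + 1
x₀ = 1.56

x_1 = g(1.560000) = 1.999942
x_2 = g(1.999942) = 1.909322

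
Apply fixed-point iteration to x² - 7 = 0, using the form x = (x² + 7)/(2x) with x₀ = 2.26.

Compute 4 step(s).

Equation: x² - 7 = 0
Fixed-point form: x = (x² + 7)/(2x)
x₀ = 2.26

x_1 = g(2.260000) = 2.678673
x_2 = g(2.678673) = 2.645954
x_3 = g(2.645954) = 2.645751
x_4 = g(2.645751) = 2.645751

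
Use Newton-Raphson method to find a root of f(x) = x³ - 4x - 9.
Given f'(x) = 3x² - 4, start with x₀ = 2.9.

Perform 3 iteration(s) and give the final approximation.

f(x) = x³ - 4x - 9
f'(x) = 3x² - 4
x₀ = 2.9

Newton-Raphson formula: x_{n+1} = x_n - f(x_n)/f'(x_n)

Iteration 1:
  f(2.900000) = 3.789000
  f'(2.900000) = 21.230000
  x_1 = 2.900000 - 3.789000/21.230000 = 2.721526
Iteration 2:
  f(2.721526) = 0.271435
  f'(2.721526) = 18.220114
  x_2 = 2.721526 - 0.271435/18.220114 = 2.706629
Iteration 3:
  f(2.706629) = 0.001809
  f'(2.706629) = 17.977515
  x_3 = 2.706629 - 0.001809/17.977515 = 2.706528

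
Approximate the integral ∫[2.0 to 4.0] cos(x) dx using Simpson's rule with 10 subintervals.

f(x) = cos(x)
a = 2.0, b = 4.0, n = 10
h = (b - a)/n = 0.200000

Simpson's rule: (h/3)[f(x₀) + 4f(x₁) + 2f(x₂) + ... + f(xₙ)]

x_0 = 2.0000, f(x_0) = -0.416147, coefficient = 1
x_1 = 2.2000, f(x_1) = -0.588501, coefficient = 4
x_2 = 2.4000, f(x_2) = -0.737394, coefficient = 2
x_3 = 2.6000, f(x_3) = -0.856889, coefficient = 4
x_4 = 2.8000, f(x_4) = -0.942222, coefficient = 2
x_5 = 3.0000, f(x_5) = -0.989992, coefficient = 4
x_6 = 3.2000, f(x_6) = -0.998295, coefficient = 2
x_7 = 3.4000, f(x_7) = -0.966798, coefficient = 4
x_8 = 3.6000, f(x_8) = -0.896758, coefficient = 2
x_9 = 3.8000, f(x_9) = -0.790968, coefficient = 4
x_10 = 4.0000, f(x_10) = -0.653644, coefficient = 1

I ≈ (0.200000/3) × -24.991722 = -1.666115
Exact value: -1.666100
Error: 0.000015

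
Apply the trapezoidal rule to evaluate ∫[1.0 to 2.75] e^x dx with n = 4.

f(x) = e^x
a = 1.0, b = 2.75, n = 4
h = (b - a)/n = 0.437500

Trapezoidal rule: (h/2)[f(x₀) + 2f(x₁) + 2f(x₂) + ... + f(xₙ)]

x_0 = 1.0000, f(x_0) = 2.718282, coefficient = 1
x_1 = 1.4375, f(x_1) = 4.210157, coefficient = 2
x_2 = 1.8750, f(x_2) = 6.520819, coefficient = 2
x_3 = 2.3125, f(x_3) = 10.099642, coefficient = 2
x_4 = 2.7500, f(x_4) = 15.642632, coefficient = 1

I ≈ (0.437500/2) × 60.022151 = 13.129846
Exact value: 12.924350
Error: 0.205495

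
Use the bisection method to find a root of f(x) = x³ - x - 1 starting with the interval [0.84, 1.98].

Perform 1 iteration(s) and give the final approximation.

f(x) = x³ - x - 1
Initial interval: [0.84, 1.98]

Iteration 1:
  c_1 = (0.840000 + 1.980000)/2 = 1.410000
  f(c_1) = f(1.410000) = 0.393221
  f(a) × f(c) < 0, new interval: [0.840000, 1.410000]

After 1 iteration(s), the approximation is c_1 = 1.410000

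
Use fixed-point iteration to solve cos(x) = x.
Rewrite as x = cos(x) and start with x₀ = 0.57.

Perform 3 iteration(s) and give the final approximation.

Equation: cos(x) = x
Fixed-point form: x = cos(x)
x₀ = 0.57

x_1 = g(0.570000) = 0.841901
x_2 = g(0.841901) = 0.666046
x_3 = g(0.666046) = 0.786271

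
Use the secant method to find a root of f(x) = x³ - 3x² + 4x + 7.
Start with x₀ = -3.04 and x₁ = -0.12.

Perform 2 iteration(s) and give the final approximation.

f(x) = x³ - 3x² + 4x + 7
x₀ = -3.04, x₁ = -0.12

Secant formula: x_{n+1} = x_n - f(x_n)(x_n - x_{n-1})/(f(x_n) - f(x_{n-1}))

Iteration 1:
  f(-3.040000) = -60.979264
  f(-0.120000) = 6.475072
  x_2 = -0.120000 - 6.475072×(-0.120000 - (-3.040000))/(6.475072 - (-60.979264))
       = -0.400296
Iteration 2:
  f(-0.120000) = 6.475072
  f(-0.400296) = 4.853960
  x_3 = -0.400296 - 4.853960×(-0.400296 - (-0.120000))/(4.853960 - 6.475072)
       = -1.239565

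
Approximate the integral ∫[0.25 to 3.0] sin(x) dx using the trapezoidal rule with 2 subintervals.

f(x) = sin(x)
a = 0.25, b = 3.0, n = 2
h = (b - a)/n = 1.375000

Trapezoidal rule: (h/2)[f(x₀) + 2f(x₁) + 2f(x₂) + ... + f(xₙ)]

x_0 = 0.2500, f(x_0) = 0.247404, coefficient = 1
x_1 = 1.6250, f(x_1) = 0.998531, coefficient = 2
x_2 = 3.0000, f(x_2) = 0.141120, coefficient = 1

I ≈ (1.375000/2) × 2.385587 = 1.640091
Exact value: 1.958905
Error: 0.318814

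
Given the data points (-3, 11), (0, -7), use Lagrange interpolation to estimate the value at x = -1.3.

Lagrange interpolation formula:
P(x) = Σ yᵢ × Lᵢ(x)
where Lᵢ(x) = Π_{j≠i} (x - xⱼ)/(xᵢ - xⱼ)

L_0(-1.3) = (-1.3 - 0)/(-3 - 0) = 0.433333
L_1(-1.3) = (-1.3 - (-3))/(0 - (-3)) = 0.566667

P(-1.3) = 11×L_0(-1.3) + (-7)×L_1(-1.3)
P(-1.3) = 0.800000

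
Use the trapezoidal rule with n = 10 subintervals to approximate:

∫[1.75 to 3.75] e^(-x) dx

f(x) = e^(-x)
a = 1.75, b = 3.75, n = 10
h = (b - a)/n = 0.200000

Trapezoidal rule: (h/2)[f(x₀) + 2f(x₁) + 2f(x₂) + ... + f(xₙ)]

x_0 = 1.7500, f(x_0) = 0.173774, coefficient = 1
x_1 = 1.9500, f(x_1) = 0.142274, coefficient = 2
x_2 = 2.1500, f(x_2) = 0.116484, coefficient = 2
x_3 = 2.3500, f(x_3) = 0.095369, coefficient = 2
x_4 = 2.5500, f(x_4) = 0.078082, coefficient = 2
x_5 = 2.7500, f(x_5) = 0.063928, coefficient = 2
x_6 = 2.9500, f(x_6) = 0.052340, coefficient = 2
x_7 = 3.1500, f(x_7) = 0.042852, coefficient = 2
x_8 = 3.3500, f(x_8) = 0.035084, coefficient = 2
x_9 = 3.5500, f(x_9) = 0.028725, coefficient = 2
x_10 = 3.7500, f(x_10) = 0.023518, coefficient = 1

I ≈ (0.200000/2) × 1.507567 = 0.150757
Exact value: 0.150256
Error: 0.000501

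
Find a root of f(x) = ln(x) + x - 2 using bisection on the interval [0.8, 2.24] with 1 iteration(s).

f(x) = ln(x) + x - 2
Initial interval: [0.8, 2.24]

Iteration 1:
  c_1 = (0.800000 + 2.240000)/2 = 1.520000
  f(c_1) = f(1.520000) = -0.061290
  f(a) × f(c) ≥ 0, new interval: [1.520000, 2.240000]

After 1 iteration(s), the approximation is c_1 = 1.520000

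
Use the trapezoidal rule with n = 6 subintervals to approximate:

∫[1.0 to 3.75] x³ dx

f(x) = x³
a = 1.0, b = 3.75, n = 6
h = (b - a)/n = 0.458333

Trapezoidal rule: (h/2)[f(x₀) + 2f(x₁) + 2f(x₂) + ... + f(xₙ)]

x_0 = 1.0000, f(x_0) = 1.000000, coefficient = 1
x_1 = 1.4583, f(x_1) = 3.101490, coefficient = 2
x_2 = 1.9167, f(x_2) = 7.041088, coefficient = 2
x_3 = 2.3750, f(x_3) = 13.396484, coefficient = 2
x_4 = 2.8333, f(x_4) = 22.745370, coefficient = 2
x_5 = 3.2917, f(x_5) = 35.665437, coefficient = 2
x_6 = 3.7500, f(x_6) = 52.734375, coefficient = 1

I ≈ (0.458333/2) × 217.634115 = 49.874485
Exact value: 49.188477
Error: 0.686008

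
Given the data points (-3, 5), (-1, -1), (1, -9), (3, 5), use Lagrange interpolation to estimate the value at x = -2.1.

Lagrange interpolation formula:
P(x) = Σ yᵢ × Lᵢ(x)
where Lᵢ(x) = Π_{j≠i} (x - xⱼ)/(xᵢ - xⱼ)

L_0(-2.1) = (-2.1 - (-1))/(-3 - (-1)) × (-2.1 - 1)/(-3 - 1) × (-2.1 - 3)/(-3 - 3) = 0.362313
L_1(-2.1) = (-2.1 - (-3))/(-1 - (-3)) × (-2.1 - 1)/(-1 - 1) × (-2.1 - 3)/(-1 - 3) = 0.889312
L_2(-2.1) = (-2.1 - (-3))/(1 - (-3)) × (-2.1 - (-1))/(1 - (-1)) × (-2.1 - 3)/(1 - 3) = -0.315562
L_3(-2.1) = (-2.1 - (-3))/(3 - (-3)) × (-2.1 - (-1))/(3 - (-1)) × (-2.1 - 1)/(3 - 1) = 0.063938

P(-2.1) = 5×L_0(-2.1) + (-1)×L_1(-2.1) + (-9)×L_2(-2.1) + 5×L_3(-2.1)
P(-2.1) = 4.082000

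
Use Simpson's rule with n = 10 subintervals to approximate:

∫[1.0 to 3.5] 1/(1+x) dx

f(x) = 1/(1+x)
a = 1.0, b = 3.5, n = 10
h = (b - a)/n = 0.250000

Simpson's rule: (h/3)[f(x₀) + 4f(x₁) + 2f(x₂) + ... + f(xₙ)]

x_0 = 1.0000, f(x_0) = 0.500000, coefficient = 1
x_1 = 1.2500, f(x_1) = 0.444444, coefficient = 4
x_2 = 1.5000, f(x_2) = 0.400000, coefficient = 2
x_3 = 1.7500, f(x_3) = 0.363636, coefficient = 4
x_4 = 2.0000, f(x_4) = 0.333333, coefficient = 2
x_5 = 2.2500, f(x_5) = 0.307692, coefficient = 4
x_6 = 2.5000, f(x_6) = 0.285714, coefficient = 2
x_7 = 2.7500, f(x_7) = 0.266667, coefficient = 4
x_8 = 3.0000, f(x_8) = 0.250000, coefficient = 2
x_9 = 3.2500, f(x_9) = 0.235294, coefficient = 4
x_10 = 3.5000, f(x_10) = 0.222222, coefficient = 1

I ≈ (0.250000/3) × 9.731253 = 0.810938
Exact value: 0.810930
Error: 0.000008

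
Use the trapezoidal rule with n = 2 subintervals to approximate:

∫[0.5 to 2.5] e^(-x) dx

f(x) = e^(-x)
a = 0.5, b = 2.5, n = 2
h = (b - a)/n = 1.000000

Trapezoidal rule: (h/2)[f(x₀) + 2f(x₁) + 2f(x₂) + ... + f(xₙ)]

x_0 = 0.5000, f(x_0) = 0.606531, coefficient = 1
x_1 = 1.5000, f(x_1) = 0.223130, coefficient = 2
x_2 = 2.5000, f(x_2) = 0.082085, coefficient = 1

I ≈ (1.000000/2) × 1.134876 = 0.567438
Exact value: 0.524446
Error: 0.042992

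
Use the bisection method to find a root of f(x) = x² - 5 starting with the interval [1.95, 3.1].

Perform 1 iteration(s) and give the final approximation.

f(x) = x² - 5
Initial interval: [1.95, 3.1]

Iteration 1:
  c_1 = (1.950000 + 3.100000)/2 = 2.525000
  f(c_1) = f(2.525000) = 1.375625
  f(a) × f(c) < 0, new interval: [1.950000, 2.525000]

After 1 iteration(s), the approximation is c_1 = 2.525000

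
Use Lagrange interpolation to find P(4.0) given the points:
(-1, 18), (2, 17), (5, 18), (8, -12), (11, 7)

Lagrange interpolation formula:
P(x) = Σ yᵢ × Lᵢ(x)
where Lᵢ(x) = Π_{j≠i} (x - xⱼ)/(xᵢ - xⱼ)

L_0(4.0) = (4.0 - 2)/(-1 - 2) × (4.0 - 5)/(-1 - 5) × (4.0 - 8)/(-1 - 8) × (4.0 - 11)/(-1 - 11) = -0.028807
L_1(4.0) = (4.0 - (-1))/(2 - (-1)) × (4.0 - 5)/(2 - 5) × (4.0 - 8)/(2 - 8) × (4.0 - 11)/(2 - 11) = 0.288066
L_2(4.0) = (4.0 - (-1))/(5 - (-1)) × (4.0 - 2)/(5 - 2) × (4.0 - 8)/(5 - 8) × (4.0 - 11)/(5 - 11) = 0.864198
L_3(4.0) = (4.0 - (-1))/(8 - (-1)) × (4.0 - 2)/(8 - 2) × (4.0 - 5)/(8 - 5) × (4.0 - 11)/(8 - 11) = -0.144033
L_4(4.0) = (4.0 - (-1))/(11 - (-1)) × (4.0 - 2)/(11 - 2) × (4.0 - 5)/(11 - 5) × (4.0 - 8)/(11 - 8) = 0.020576

P(4.0) = 18×L_0(4.0) + 17×L_1(4.0) + 18×L_2(4.0) + (-12)×L_3(4.0) + 7×L_4(4.0)
P(4.0) = 21.806584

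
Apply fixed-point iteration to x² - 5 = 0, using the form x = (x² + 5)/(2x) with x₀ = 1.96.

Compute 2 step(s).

Equation: x² - 5 = 0
Fixed-point form: x = (x² + 5)/(2x)
x₀ = 1.96

x_1 = g(1.960000) = 2.255510
x_2 = g(2.255510) = 2.236152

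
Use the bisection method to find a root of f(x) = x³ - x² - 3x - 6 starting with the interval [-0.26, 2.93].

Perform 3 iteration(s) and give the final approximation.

f(x) = x³ - x² - 3x - 6
Initial interval: [-0.26, 2.93]

Iteration 1:
  c_1 = (-0.260000 + 2.930000)/2 = 1.335000
  f(c_1) = f(1.335000) = -9.407955
  f(a) × f(c) ≥ 0, new interval: [1.335000, 2.930000]
Iteration 2:
  c_2 = (1.335000 + 2.930000)/2 = 2.132500
  f(c_2) = f(2.132500) = -7.247393
  f(a) × f(c) ≥ 0, new interval: [2.132500, 2.930000]
Iteration 3:
  c_3 = (2.132500 + 2.930000)/2 = 2.531250
  f(c_3) = f(2.531250) = -3.782684
  f(a) × f(c) ≥ 0, new interval: [2.531250, 2.930000]

After 3 iteration(s), the approximation is c_3 = 2.531250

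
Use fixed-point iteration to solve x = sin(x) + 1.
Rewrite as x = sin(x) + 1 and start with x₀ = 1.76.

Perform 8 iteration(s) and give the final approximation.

Equation: x = sin(x) + 1
Fixed-point form: x = sin(x) + 1
x₀ = 1.76

x_1 = g(1.760000) = 1.982154
x_2 = g(1.982154) = 1.916579
x_3 = g(1.916579) = 1.940811
x_4 = g(1.940811) = 1.932322
x_5 = g(1.932322) = 1.935358
x_6 = g(1.935358) = 1.934280
x_7 = g(1.934280) = 1.934664
x_8 = g(1.934664) = 1.934527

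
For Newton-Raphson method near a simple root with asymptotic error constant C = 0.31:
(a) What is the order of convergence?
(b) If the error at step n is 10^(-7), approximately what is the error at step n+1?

(a) Newton-Raphson has quadratic (order 2) convergence near simple roots.
    This means |e_{n+1}| ≈ C|e_n|².

(b) With |e_n| = 10^(-7) and C = 0.31:
    |e_{n+1}| ≈ 0.31 × (10^(-7))² = 0.31 × 10^(-14)

(a) 2 (quadratic); (b) |e_{n+1}| ≈ 3.100e-15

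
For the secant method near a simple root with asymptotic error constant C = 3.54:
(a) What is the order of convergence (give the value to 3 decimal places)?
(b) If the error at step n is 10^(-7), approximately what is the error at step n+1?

(a) Secant method has superlinear convergence with order φ = (1+√5)/2 ≈ 1.618.
    This means |e_{n+1}| ≈ C|e_n|^1.618.

(b) With |e_n| = 10^(-7) and C = 3.54:
    |e_{n+1}| ≈ 3.54 × (10^(-7))^1.618 = 3.54 × 10^(-11.33)

(a) ≈ 1.618 (golden ratio); (b) |e_{n+1}| ≈ 1.670e-11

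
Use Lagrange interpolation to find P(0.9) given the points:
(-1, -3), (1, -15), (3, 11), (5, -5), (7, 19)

Lagrange interpolation formula:
P(x) = Σ yᵢ × Lᵢ(x)
where Lᵢ(x) = Π_{j≠i} (x - xⱼ)/(xᵢ - xⱼ)

L_0(0.9) = (0.9 - 1)/(-1 - 1) × (0.9 - 3)/(-1 - 3) × (0.9 - 5)/(-1 - 5) × (0.9 - 7)/(-1 - 7) = 0.013677
L_1(0.9) = (0.9 - (-1))/(1 - (-1)) × (0.9 - 3)/(1 - 3) × (0.9 - 5)/(1 - 5) × (0.9 - 7)/(1 - 7) = 1.039478
L_2(0.9) = (0.9 - (-1))/(3 - (-1)) × (0.9 - 1)/(3 - 1) × (0.9 - 5)/(3 - 5) × (0.9 - 7)/(3 - 7) = -0.074248
L_3(0.9) = (0.9 - (-1))/(5 - (-1)) × (0.9 - 1)/(5 - 1) × (0.9 - 3)/(5 - 3) × (0.9 - 7)/(5 - 7) = 0.025353
L_4(0.9) = (0.9 - (-1))/(7 - (-1)) × (0.9 - 1)/(7 - 1) × (0.9 - 3)/(7 - 3) × (0.9 - 5)/(7 - 5) = -0.004260

P(0.9) = (-3)×L_0(0.9) + (-15)×L_1(0.9) + 11×L_2(0.9) + (-5)×L_3(0.9) + 19×L_4(0.9)
P(0.9) = -16.657645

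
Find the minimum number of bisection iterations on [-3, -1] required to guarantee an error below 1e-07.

We need (b-a)/2^n ≤ 1e-07
(-1 - (-3))/2^n ≤ 1e-07
2/2^n ≤ 1e-07
2^n ≥ 20000000
n ≥ log₂(20000000) = 24.25
n ≥ 25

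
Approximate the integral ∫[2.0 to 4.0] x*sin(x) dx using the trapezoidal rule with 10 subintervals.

f(x) = x*sin(x)
a = 2.0, b = 4.0, n = 10
h = (b - a)/n = 0.200000

Trapezoidal rule: (h/2)[f(x₀) + 2f(x₁) + 2f(x₂) + ... + f(xₙ)]

x_0 = 2.0000, f(x_0) = 1.818595, coefficient = 1
x_1 = 2.2000, f(x_1) = 1.778692, coefficient = 2
x_2 = 2.4000, f(x_2) = 1.621112, coefficient = 2
x_3 = 2.6000, f(x_3) = 1.340304, coefficient = 2
x_4 = 2.8000, f(x_4) = 0.937967, coefficient = 2
x_5 = 3.0000, f(x_5) = 0.423360, coefficient = 2
x_6 = 3.2000, f(x_6) = -0.186797, coefficient = 2
x_7 = 3.4000, f(x_7) = -0.868840, coefficient = 2
x_8 = 3.6000, f(x_8) = -1.593074, coefficient = 2
x_9 = 3.8000, f(x_9) = -2.325060, coefficient = 2
x_10 = 4.0000, f(x_10) = -3.027210, coefficient = 1

I ≈ (0.200000/2) × 1.046712 = 0.104671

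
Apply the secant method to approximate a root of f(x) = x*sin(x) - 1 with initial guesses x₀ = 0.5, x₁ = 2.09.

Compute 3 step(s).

f(x) = x*sin(x) - 1
x₀ = 0.5, x₁ = 2.09

Secant formula: x_{n+1} = x_n - f(x_n)(x_n - x_{n-1})/(f(x_n) - f(x_{n-1}))

Iteration 1:
  f(0.500000) = -0.760287
  f(2.090000) = 0.814568
  x_2 = 2.090000 - 0.814568×(2.090000 - 0.500000)/(0.814568 - (-0.760287))
       = 1.267598
Iteration 2:
  f(2.090000) = 0.814568
  f(1.267598) = 0.209779
  x_3 = 1.267598 - 0.209779×(1.267598 - 2.090000)/(0.209779 - 0.814568)
       = 0.982338
Iteration 3:
  f(1.267598) = 0.209779
  f(0.982338) = -0.182894
  x_4 = 0.982338 - (-0.182894)×(0.982338 - 1.267598)/(-0.182894 - 0.209779)
       = 1.115203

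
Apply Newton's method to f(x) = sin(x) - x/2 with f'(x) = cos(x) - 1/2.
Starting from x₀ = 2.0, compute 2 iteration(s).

f(x) = sin(x) - x/2
f'(x) = cos(x) - 1/2
x₀ = 2.0

Newton-Raphson formula: x_{n+1} = x_n - f(x_n)/f'(x_n)

Iteration 1:
  f(2.000000) = -0.090703
  f'(2.000000) = -0.916147
  x_1 = 2.000000 - (-0.090703)/(-0.916147) = 1.900996
Iteration 2:
  f(1.900996) = -0.004520
  f'(1.900996) = -0.824232
  x_2 = 1.900996 - (-0.004520)/(-0.824232) = 1.895512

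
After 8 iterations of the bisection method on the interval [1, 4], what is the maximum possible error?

Bisection error bound: |error| ≤ (b-a)/2^n
|error| ≤ (4 - 1)/2^8 = 3/2^8
|error| ≤ 0.0117187500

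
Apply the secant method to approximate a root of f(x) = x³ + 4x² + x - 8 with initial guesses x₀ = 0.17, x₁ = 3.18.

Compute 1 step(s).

f(x) = x³ + 4x² + x - 8
x₀ = 0.17, x₁ = 3.18

Secant formula: x_{n+1} = x_n - f(x_n)(x_n - x_{n-1})/(f(x_n) - f(x_{n-1}))

Iteration 1:
  f(0.170000) = -7.709487
  f(3.180000) = 67.787032
  x_2 = 3.180000 - 67.787032×(3.180000 - 0.170000)/(67.787032 - (-7.709487))
       = 0.477373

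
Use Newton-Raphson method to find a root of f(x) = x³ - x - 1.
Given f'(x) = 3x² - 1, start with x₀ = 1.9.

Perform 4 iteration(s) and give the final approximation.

f(x) = x³ - x - 1
f'(x) = 3x² - 1
x₀ = 1.9

Newton-Raphson formula: x_{n+1} = x_n - f(x_n)/f'(x_n)

Iteration 1:
  f(1.900000) = 3.959000
  f'(1.900000) = 9.830000
  x_1 = 1.900000 - 3.959000/9.830000 = 1.497253
Iteration 2:
  f(1.497253) = 0.859240
  f'(1.497253) = 5.725302
  x_2 = 1.497253 - 0.859240/5.725302 = 1.347176
Iteration 3:
  f(1.347176) = 0.097789
  f'(1.347176) = 4.444646
  x_3 = 1.347176 - 0.097789/4.444646 = 1.325174
Iteration 4:
  f(1.325174) = 0.001946
  f'(1.325174) = 4.268258
  x_4 = 1.325174 - 0.001946/4.268258 = 1.324718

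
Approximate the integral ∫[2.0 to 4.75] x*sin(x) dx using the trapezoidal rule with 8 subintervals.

f(x) = x*sin(x)
a = 2.0, b = 4.75, n = 8
h = (b - a)/n = 0.343750

Trapezoidal rule: (h/2)[f(x₀) + 2f(x₁) + 2f(x₂) + ... + f(xₙ)]

x_0 = 2.0000, f(x_0) = 1.818595, coefficient = 1
x_1 = 2.3438, f(x_1) = 1.677777, coefficient = 2
x_2 = 2.6875, f(x_2) = 1.178864, coefficient = 2
x_3 = 3.0312, f(x_3) = 0.333798, coefficient = 2
x_4 = 3.3750, f(x_4) = -0.780617, coefficient = 2
x_5 = 3.7188, f(x_5) = -2.029113, coefficient = 2
x_6 = 4.0625, f(x_6) = -3.234363, coefficient = 2
x_7 = 4.4062, f(x_7) = -4.201378, coefficient = 2
x_8 = 4.7500, f(x_8) = -4.746641, coefficient = 1

I ≈ (0.343750/2) × -17.038112 = -2.928426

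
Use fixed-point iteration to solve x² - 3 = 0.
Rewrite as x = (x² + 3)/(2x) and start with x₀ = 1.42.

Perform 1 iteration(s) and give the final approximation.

Equation: x² - 3 = 0
Fixed-point form: x = (x² + 3)/(2x)
x₀ = 1.42

x_1 = g(1.420000) = 1.766338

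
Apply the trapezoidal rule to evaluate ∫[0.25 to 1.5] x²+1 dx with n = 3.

f(x) = x²+1
a = 0.25, b = 1.5, n = 3
h = (b - a)/n = 0.416667

Trapezoidal rule: (h/2)[f(x₀) + 2f(x₁) + 2f(x₂) + ... + f(xₙ)]

x_0 = 0.2500, f(x_0) = 1.062500, coefficient = 1
x_1 = 0.6667, f(x_1) = 1.444444, coefficient = 2
x_2 = 1.0833, f(x_2) = 2.173611, coefficient = 2
x_3 = 1.5000, f(x_3) = 3.250000, coefficient = 1

I ≈ (0.416667/2) × 11.548611 = 2.405961
Exact value: 2.369792
Error: 0.036169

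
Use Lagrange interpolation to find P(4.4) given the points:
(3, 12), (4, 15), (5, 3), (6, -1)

Lagrange interpolation formula:
P(x) = Σ yᵢ × Lᵢ(x)
where Lᵢ(x) = Π_{j≠i} (x - xⱼ)/(xᵢ - xⱼ)

L_0(4.4) = (4.4 - 4)/(3 - 4) × (4.4 - 5)/(3 - 5) × (4.4 - 6)/(3 - 6) = -0.064000
L_1(4.4) = (4.4 - 3)/(4 - 3) × (4.4 - 5)/(4 - 5) × (4.4 - 6)/(4 - 6) = 0.672000
L_2(4.4) = (4.4 - 3)/(5 - 3) × (4.4 - 4)/(5 - 4) × (4.4 - 6)/(5 - 6) = 0.448000
L_3(4.4) = (4.4 - 3)/(6 - 3) × (4.4 - 4)/(6 - 4) × (4.4 - 5)/(6 - 5) = -0.056000

P(4.4) = 12×L_0(4.4) + 15×L_1(4.4) + 3×L_2(4.4) + (-1)×L_3(4.4)
P(4.4) = 10.712000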